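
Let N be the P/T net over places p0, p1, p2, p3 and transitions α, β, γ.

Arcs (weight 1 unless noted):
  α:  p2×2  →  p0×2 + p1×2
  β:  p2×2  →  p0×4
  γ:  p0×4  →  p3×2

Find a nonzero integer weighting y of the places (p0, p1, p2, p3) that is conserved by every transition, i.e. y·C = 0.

Incidence matrix C (rows=places, cols=transitions):
        α    β    γ
   p0   2    4   -4
   p1   2    0    0
   p2  -2   -2    0
   p3   0    0    2

Candidate y = [1, 1, 2, 2]; check y·C column-wise:
  col α: 1·2 + 1·2 + 2·-2 + 2·0 = 0
  col β: 1·4 + 1·0 + 2·-2 + 2·0 = 0
  col γ: 1·-4 + 1·0 + 2·0 + 2·2 = 0

y = (p0:1, p1:1, p2:2, p3:2)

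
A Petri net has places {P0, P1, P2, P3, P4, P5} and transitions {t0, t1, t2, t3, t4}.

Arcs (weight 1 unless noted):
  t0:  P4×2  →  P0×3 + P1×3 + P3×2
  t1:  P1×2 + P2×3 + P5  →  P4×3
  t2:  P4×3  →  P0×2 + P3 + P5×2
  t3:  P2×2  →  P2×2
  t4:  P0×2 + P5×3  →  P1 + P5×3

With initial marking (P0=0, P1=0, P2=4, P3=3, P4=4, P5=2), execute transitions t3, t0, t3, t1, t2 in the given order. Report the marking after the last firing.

(P0=5, P1=1, P2=1, P3=6, P4=2, P5=3)

step 1: fire t3:  (P0=0, P1=0, P2=4, P3=3, P4=4, P5=2) → (P0=0, P1=0, P2=4, P3=3, P4=4, P5=2)
step 2: fire t0:  (P0=0, P1=0, P2=4, P3=3, P4=4, P5=2) → (P0=3, P1=3, P2=4, P3=5, P4=2, P5=2)
step 3: fire t3:  (P0=3, P1=3, P2=4, P3=5, P4=2, P5=2) → (P0=3, P1=3, P2=4, P3=5, P4=2, P5=2)
step 4: fire t1:  (P0=3, P1=3, P2=4, P3=5, P4=2, P5=2) → (P0=3, P1=1, P2=1, P3=5, P4=5, P5=1)
step 5: fire t2:  (P0=3, P1=1, P2=1, P3=5, P4=5, P5=1) → (P0=5, P1=1, P2=1, P3=6, P4=2, P5=3)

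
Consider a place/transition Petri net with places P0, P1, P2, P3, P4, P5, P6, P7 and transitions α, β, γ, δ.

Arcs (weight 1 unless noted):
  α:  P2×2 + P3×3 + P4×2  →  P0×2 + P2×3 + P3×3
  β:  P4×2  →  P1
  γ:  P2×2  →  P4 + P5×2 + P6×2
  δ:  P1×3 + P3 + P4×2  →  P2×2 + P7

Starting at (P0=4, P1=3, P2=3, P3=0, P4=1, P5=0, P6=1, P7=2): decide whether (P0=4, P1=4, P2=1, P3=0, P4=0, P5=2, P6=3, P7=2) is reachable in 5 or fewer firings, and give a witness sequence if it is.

YES — reachable via ⟨γ, β⟩ (2 firings)

step 1: fire γ:  (P0=4, P1=3, P2=3, P3=0, P4=1, P5=0, P6=1, P7=2) → (P0=4, P1=3, P2=1, P3=0, P4=2, P5=2, P6=3, P7=2)
step 2: fire β:  (P0=4, P1=3, P2=1, P3=0, P4=2, P5=2, P6=3, P7=2) → (P0=4, P1=4, P2=1, P3=0, P4=0, P5=2, P6=3, P7=2)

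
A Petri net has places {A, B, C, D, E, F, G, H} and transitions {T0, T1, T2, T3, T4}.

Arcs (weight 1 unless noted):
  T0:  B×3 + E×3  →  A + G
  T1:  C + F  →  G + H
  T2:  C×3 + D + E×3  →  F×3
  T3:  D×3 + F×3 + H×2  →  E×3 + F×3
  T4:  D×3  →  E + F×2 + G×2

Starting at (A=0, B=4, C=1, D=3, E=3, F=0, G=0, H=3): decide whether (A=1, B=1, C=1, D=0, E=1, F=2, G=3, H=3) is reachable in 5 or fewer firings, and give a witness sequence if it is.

YES — reachable via ⟨T0, T4⟩ (2 firings)

step 1: fire T0:  (A=0, B=4, C=1, D=3, E=3, F=0, G=0, H=3) → (A=1, B=1, C=1, D=3, E=0, F=0, G=1, H=3)
step 2: fire T4:  (A=1, B=1, C=1, D=3, E=0, F=0, G=1, H=3) → (A=1, B=1, C=1, D=0, E=1, F=2, G=3, H=3)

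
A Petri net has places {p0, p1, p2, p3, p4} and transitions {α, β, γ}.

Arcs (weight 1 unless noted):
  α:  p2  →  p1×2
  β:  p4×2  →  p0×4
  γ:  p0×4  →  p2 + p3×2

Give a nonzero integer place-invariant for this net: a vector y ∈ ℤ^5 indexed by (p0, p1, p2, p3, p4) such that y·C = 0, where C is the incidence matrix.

Incidence matrix C (rows=places, cols=transitions):
        α    β    γ
   p0   0    4   -4
   p1   2    0    0
   p2  -1    0    1
   p3   0    0    2
   p4   0   -2    0

Candidate y = [0, 1, 2, -1, 0]; check y·C column-wise:
  col α: 1·2 + 2·-1 + -1·0 = 0
  col β: 0·4 + 1·0 + 2·0 + -1·0 + 0·-2 = 0
  col γ: 0·-4 + 1·0 + 2·1 + -1·2 = 0

y = (p0:0, p1:1, p2:2, p3:-1, p4:0)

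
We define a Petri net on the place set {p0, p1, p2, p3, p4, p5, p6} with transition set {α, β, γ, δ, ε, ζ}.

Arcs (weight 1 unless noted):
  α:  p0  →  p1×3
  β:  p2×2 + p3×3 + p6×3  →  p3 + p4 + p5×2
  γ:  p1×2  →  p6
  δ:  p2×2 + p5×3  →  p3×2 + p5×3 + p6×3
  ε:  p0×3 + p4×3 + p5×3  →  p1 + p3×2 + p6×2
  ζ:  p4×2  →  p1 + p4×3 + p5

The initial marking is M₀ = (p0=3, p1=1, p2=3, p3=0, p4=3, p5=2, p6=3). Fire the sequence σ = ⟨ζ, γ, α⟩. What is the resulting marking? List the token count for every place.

(p0=2, p1=3, p2=3, p3=0, p4=4, p5=3, p6=4)

step 1: fire ζ:  (p0=3, p1=1, p2=3, p3=0, p4=3, p5=2, p6=3) → (p0=3, p1=2, p2=3, p3=0, p4=4, p5=3, p6=3)
step 2: fire γ:  (p0=3, p1=2, p2=3, p3=0, p4=4, p5=3, p6=3) → (p0=3, p1=0, p2=3, p3=0, p4=4, p5=3, p6=4)
step 3: fire α:  (p0=3, p1=0, p2=3, p3=0, p4=4, p5=3, p6=4) → (p0=2, p1=3, p2=3, p3=0, p4=4, p5=3, p6=4)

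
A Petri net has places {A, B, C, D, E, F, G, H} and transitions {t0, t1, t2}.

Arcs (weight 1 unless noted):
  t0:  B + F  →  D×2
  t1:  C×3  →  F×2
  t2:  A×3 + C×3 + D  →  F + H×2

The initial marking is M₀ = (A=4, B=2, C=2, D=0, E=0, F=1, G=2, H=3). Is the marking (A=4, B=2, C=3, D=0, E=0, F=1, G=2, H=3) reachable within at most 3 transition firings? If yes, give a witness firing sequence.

depth 0: 1 marking
depth 1: 2 markings reached so far
depth 2: 2 markings reached so far
(frontier empty at depth 2; search complete)
target is not among the 2 markings reachable within 3 steps

NO — not reachable within 3 firings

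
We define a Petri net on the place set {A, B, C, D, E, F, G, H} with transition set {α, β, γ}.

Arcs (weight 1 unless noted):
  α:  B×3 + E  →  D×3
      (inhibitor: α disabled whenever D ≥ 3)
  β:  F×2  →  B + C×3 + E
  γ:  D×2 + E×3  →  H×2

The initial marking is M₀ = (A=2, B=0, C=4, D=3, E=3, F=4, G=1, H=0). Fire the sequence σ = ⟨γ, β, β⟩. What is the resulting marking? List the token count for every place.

step 1: fire γ:  (A=2, B=0, C=4, D=3, E=3, F=4, G=1, H=0) → (A=2, B=0, C=4, D=1, E=0, F=4, G=1, H=2)
step 2: fire β:  (A=2, B=0, C=4, D=1, E=0, F=4, G=1, H=2) → (A=2, B=1, C=7, D=1, E=1, F=2, G=1, H=2)
step 3: fire β:  (A=2, B=1, C=7, D=1, E=1, F=2, G=1, H=2) → (A=2, B=2, C=10, D=1, E=2, F=0, G=1, H=2)

(A=2, B=2, C=10, D=1, E=2, F=0, G=1, H=2)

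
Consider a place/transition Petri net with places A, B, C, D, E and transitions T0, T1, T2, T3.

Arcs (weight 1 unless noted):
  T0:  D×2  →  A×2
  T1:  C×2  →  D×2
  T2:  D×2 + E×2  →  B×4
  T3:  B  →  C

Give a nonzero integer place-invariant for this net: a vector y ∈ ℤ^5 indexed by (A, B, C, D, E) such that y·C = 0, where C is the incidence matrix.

Incidence matrix C (rows=places, cols=transitions):
       T0   T1   T2   T3
    A   2    0    0    0
    B   0    0    4   -1
    C   0   -2    0    1
    D  -2    2   -2    0
    E   0    0   -2    0

Candidate y = [1, 1, 1, 1, 1]; check y·C column-wise:
  col T0: 1·2 + 1·0 + 1·0 + 1·-2 + 1·0 = 0
  col T1: 1·0 + 1·0 + 1·-2 + 1·2 + 1·0 = 0
  col T2: 1·0 + 1·4 + 1·0 + 1·-2 + 1·-2 = 0
  col T3: 1·0 + 1·-1 + 1·1 + 1·0 + 1·0 = 0

y = (A:1, B:1, C:1, D:1, E:1)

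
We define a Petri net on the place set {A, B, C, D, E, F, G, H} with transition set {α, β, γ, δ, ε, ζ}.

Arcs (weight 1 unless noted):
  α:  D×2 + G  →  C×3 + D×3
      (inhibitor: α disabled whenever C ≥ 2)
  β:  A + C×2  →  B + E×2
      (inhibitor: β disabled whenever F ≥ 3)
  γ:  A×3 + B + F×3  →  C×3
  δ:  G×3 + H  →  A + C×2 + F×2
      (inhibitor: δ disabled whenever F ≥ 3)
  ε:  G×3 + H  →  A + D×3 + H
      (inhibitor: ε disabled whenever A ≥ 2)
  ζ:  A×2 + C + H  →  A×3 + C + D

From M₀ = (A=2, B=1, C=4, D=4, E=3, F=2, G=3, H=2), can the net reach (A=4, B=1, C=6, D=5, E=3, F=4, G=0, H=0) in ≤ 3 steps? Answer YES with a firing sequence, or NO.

step 1: fire δ:  (A=2, B=1, C=4, D=4, E=3, F=2, G=3, H=2) → (A=3, B=1, C=6, D=4, E=3, F=4, G=0, H=1)
step 2: fire ζ:  (A=3, B=1, C=6, D=4, E=3, F=4, G=0, H=1) → (A=4, B=1, C=6, D=5, E=3, F=4, G=0, H=0)

YES — reachable via ⟨δ, ζ⟩ (2 firings)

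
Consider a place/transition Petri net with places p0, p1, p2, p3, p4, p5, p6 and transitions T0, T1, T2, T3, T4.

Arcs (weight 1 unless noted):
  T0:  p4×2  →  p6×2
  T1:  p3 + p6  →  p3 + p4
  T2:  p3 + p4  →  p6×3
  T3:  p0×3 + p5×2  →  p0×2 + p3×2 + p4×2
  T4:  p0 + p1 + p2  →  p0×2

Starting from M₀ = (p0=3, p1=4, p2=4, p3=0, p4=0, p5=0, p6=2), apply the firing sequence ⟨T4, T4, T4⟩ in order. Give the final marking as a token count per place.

step 1: fire T4:  (p0=3, p1=4, p2=4, p3=0, p4=0, p5=0, p6=2) → (p0=4, p1=3, p2=3, p3=0, p4=0, p5=0, p6=2)
step 2: fire T4:  (p0=4, p1=3, p2=3, p3=0, p4=0, p5=0, p6=2) → (p0=5, p1=2, p2=2, p3=0, p4=0, p5=0, p6=2)
step 3: fire T4:  (p0=5, p1=2, p2=2, p3=0, p4=0, p5=0, p6=2) → (p0=6, p1=1, p2=1, p3=0, p4=0, p5=0, p6=2)

(p0=6, p1=1, p2=1, p3=0, p4=0, p5=0, p6=2)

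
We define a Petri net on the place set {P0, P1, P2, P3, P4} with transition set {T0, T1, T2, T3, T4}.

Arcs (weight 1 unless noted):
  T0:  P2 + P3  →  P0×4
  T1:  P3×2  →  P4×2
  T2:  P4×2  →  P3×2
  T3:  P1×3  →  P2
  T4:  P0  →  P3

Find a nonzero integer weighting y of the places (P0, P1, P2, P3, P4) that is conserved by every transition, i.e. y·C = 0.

Incidence matrix C (rows=places, cols=transitions):
       T0   T1   T2   T3   T4
   P0   4    0    0    0   -1
   P1   0    0    0   -3    0
   P2  -1    0    0    1    0
   P3  -1   -2    2    0    1
   P4   0    2   -2    0    0

Candidate y = [1, 1, 3, 1, 1]; check y·C column-wise:
  col T0: 1·4 + 1·0 + 3·-1 + 1·-1 + 1·0 = 0
  col T1: 1·0 + 1·0 + 3·0 + 1·-2 + 1·2 = 0
  col T2: 1·0 + 1·0 + 3·0 + 1·2 + 1·-2 = 0
  col T3: 1·0 + 1·-3 + 3·1 + 1·0 + 1·0 = 0
  col T4: 1·-1 + 1·0 + 3·0 + 1·1 + 1·0 = 0

y = (P0:1, P1:1, P2:3, P3:1, P4:1)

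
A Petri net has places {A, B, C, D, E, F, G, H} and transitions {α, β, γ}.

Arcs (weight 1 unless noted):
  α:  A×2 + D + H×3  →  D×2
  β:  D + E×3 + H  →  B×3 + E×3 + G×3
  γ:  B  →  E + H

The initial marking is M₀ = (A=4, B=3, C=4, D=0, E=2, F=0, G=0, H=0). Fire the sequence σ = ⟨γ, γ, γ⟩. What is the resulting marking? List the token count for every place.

step 1: fire γ:  (A=4, B=3, C=4, D=0, E=2, F=0, G=0, H=0) → (A=4, B=2, C=4, D=0, E=3, F=0, G=0, H=1)
step 2: fire γ:  (A=4, B=2, C=4, D=0, E=3, F=0, G=0, H=1) → (A=4, B=1, C=4, D=0, E=4, F=0, G=0, H=2)
step 3: fire γ:  (A=4, B=1, C=4, D=0, E=4, F=0, G=0, H=2) → (A=4, B=0, C=4, D=0, E=5, F=0, G=0, H=3)

(A=4, B=0, C=4, D=0, E=5, F=0, G=0, H=3)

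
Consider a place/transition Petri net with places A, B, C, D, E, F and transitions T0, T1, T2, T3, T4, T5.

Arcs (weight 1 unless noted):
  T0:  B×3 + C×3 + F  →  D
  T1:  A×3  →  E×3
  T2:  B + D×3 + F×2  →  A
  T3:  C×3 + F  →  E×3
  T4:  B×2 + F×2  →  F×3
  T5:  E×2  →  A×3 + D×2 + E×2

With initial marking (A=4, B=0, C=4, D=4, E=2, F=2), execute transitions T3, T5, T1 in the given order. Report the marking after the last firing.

step 1: fire T3:  (A=4, B=0, C=4, D=4, E=2, F=2) → (A=4, B=0, C=1, D=4, E=5, F=1)
step 2: fire T5:  (A=4, B=0, C=1, D=4, E=5, F=1) → (A=7, B=0, C=1, D=6, E=5, F=1)
step 3: fire T1:  (A=7, B=0, C=1, D=6, E=5, F=1) → (A=4, B=0, C=1, D=6, E=8, F=1)

(A=4, B=0, C=1, D=6, E=8, F=1)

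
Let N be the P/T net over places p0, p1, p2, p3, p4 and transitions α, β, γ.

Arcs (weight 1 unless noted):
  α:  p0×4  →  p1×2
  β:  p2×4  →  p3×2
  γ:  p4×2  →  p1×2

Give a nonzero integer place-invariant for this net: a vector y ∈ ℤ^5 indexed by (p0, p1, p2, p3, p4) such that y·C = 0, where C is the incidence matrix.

Incidence matrix C (rows=places, cols=transitions):
        α    β    γ
   p0  -4    0    0
   p1   2    0    2
   p2   0   -4    0
   p3   0    2    0
   p4   0    0   -2

Candidate y = [0, 0, 1, 2, 0]; check y·C column-wise:
  col α: 0·-4 + 0·2 + 1·0 + 2·0 = 0
  col β: 1·-4 + 2·2 = 0
  col γ: 0·2 + 1·0 + 2·0 + 0·-2 = 0

y = (p0:0, p1:0, p2:1, p3:2, p4:0)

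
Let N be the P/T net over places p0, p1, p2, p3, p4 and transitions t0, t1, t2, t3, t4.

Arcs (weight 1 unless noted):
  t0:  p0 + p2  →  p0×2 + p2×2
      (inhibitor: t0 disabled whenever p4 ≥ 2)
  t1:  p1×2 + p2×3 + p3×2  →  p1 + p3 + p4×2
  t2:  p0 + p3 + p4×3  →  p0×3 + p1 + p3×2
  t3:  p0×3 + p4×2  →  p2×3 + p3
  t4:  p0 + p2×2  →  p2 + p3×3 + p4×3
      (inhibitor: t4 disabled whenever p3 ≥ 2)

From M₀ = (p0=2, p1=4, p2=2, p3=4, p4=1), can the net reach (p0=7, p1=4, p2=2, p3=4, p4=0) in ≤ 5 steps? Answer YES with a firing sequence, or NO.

step 1: fire t0:  (p0=2, p1=4, p2=2, p3=4, p4=1) → (p0=3, p1=4, p2=3, p3=4, p4=1)
step 2: fire t0:  (p0=3, p1=4, p2=3, p3=4, p4=1) → (p0=4, p1=4, p2=4, p3=4, p4=1)
step 3: fire t0:  (p0=4, p1=4, p2=4, p3=4, p4=1) → (p0=5, p1=4, p2=5, p3=4, p4=1)
step 4: fire t1:  (p0=5, p1=4, p2=5, p3=4, p4=1) → (p0=5, p1=3, p2=2, p3=3, p4=3)
step 5: fire t2:  (p0=5, p1=3, p2=2, p3=3, p4=3) → (p0=7, p1=4, p2=2, p3=4, p4=0)

YES — reachable via ⟨t0, t0, t0, t1, t2⟩ (5 firings)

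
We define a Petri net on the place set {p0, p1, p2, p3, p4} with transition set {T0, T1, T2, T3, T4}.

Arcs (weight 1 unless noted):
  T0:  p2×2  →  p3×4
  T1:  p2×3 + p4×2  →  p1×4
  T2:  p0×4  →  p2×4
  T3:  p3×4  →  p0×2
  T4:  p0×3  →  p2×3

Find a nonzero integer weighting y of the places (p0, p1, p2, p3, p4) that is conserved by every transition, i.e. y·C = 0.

Incidence matrix C (rows=places, cols=transitions):
       T0   T1   T2   T3   T4
   p0   0    0   -4    2   -3
   p1   0    4    0    0    0
   p2  -2   -3    4    0    3
   p3   4    0    0   -4    0
   p4   0   -2    0    0    0

Candidate y = [4, 3, 4, 2, 0]; check y·C column-wise:
  col T0: 4·0 + 3·0 + 4·-2 + 2·4 = 0
  col T1: 4·0 + 3·4 + 4·-3 + 2·0 + 0·-2 = 0
  col T2: 4·-4 + 3·0 + 4·4 + 2·0 = 0
  col T3: 4·2 + 3·0 + 4·0 + 2·-4 = 0
  col T4: 4·-3 + 3·0 + 4·3 + 2·0 = 0

y = (p0:4, p1:3, p2:4, p3:2, p4:0)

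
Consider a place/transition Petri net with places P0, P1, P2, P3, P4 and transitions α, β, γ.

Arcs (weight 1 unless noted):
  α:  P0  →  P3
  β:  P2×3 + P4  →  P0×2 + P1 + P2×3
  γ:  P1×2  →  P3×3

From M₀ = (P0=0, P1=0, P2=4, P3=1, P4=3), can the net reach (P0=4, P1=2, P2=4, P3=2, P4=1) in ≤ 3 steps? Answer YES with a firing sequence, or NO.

NO — not reachable within 3 firings

depth 0: 1 marking
depth 1: 2 markings reached so far
depth 2: 4 markings reached so far
depth 3: 8 markings reached so far
target is not among the 8 markings reachable within 3 steps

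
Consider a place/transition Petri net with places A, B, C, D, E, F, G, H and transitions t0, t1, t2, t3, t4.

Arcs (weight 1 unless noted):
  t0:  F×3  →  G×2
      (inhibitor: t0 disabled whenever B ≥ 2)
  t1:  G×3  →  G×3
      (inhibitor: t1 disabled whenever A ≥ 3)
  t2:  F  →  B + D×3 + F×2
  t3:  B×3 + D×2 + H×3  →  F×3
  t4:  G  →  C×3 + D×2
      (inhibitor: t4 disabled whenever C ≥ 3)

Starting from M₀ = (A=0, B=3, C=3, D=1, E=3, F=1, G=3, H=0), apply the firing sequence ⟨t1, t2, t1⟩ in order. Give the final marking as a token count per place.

step 1: fire t1:  (A=0, B=3, C=3, D=1, E=3, F=1, G=3, H=0) → (A=0, B=3, C=3, D=1, E=3, F=1, G=3, H=0)
step 2: fire t2:  (A=0, B=3, C=3, D=1, E=3, F=1, G=3, H=0) → (A=0, B=4, C=3, D=4, E=3, F=2, G=3, H=0)
step 3: fire t1:  (A=0, B=4, C=3, D=4, E=3, F=2, G=3, H=0) → (A=0, B=4, C=3, D=4, E=3, F=2, G=3, H=0)

(A=0, B=4, C=3, D=4, E=3, F=2, G=3, H=0)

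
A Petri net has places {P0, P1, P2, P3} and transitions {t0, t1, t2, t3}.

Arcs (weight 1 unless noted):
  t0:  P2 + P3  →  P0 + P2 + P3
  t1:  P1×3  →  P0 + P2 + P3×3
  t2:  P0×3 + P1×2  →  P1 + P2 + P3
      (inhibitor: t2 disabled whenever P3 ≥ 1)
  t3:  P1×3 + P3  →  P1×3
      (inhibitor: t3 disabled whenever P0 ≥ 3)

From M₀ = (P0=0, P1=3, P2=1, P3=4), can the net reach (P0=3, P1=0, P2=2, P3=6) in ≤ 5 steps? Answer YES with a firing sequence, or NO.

YES — reachable via ⟨t0, t0, t3, t1⟩ (4 firings)

step 1: fire t0:  (P0=0, P1=3, P2=1, P3=4) → (P0=1, P1=3, P2=1, P3=4)
step 2: fire t0:  (P0=1, P1=3, P2=1, P3=4) → (P0=2, P1=3, P2=1, P3=4)
step 3: fire t3:  (P0=2, P1=3, P2=1, P3=4) → (P0=2, P1=3, P2=1, P3=3)
step 4: fire t1:  (P0=2, P1=3, P2=1, P3=3) → (P0=3, P1=0, P2=2, P3=6)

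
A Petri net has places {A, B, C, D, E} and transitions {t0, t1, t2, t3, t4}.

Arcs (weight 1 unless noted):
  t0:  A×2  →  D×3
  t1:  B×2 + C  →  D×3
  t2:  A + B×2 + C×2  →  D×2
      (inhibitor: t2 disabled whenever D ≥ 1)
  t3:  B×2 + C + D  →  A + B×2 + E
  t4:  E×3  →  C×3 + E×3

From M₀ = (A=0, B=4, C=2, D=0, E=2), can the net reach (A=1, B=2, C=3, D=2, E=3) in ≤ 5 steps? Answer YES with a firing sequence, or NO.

YES — reachable via ⟨t1, t3, t4⟩ (3 firings)

step 1: fire t1:  (A=0, B=4, C=2, D=0, E=2) → (A=0, B=2, C=1, D=3, E=2)
step 2: fire t3:  (A=0, B=2, C=1, D=3, E=2) → (A=1, B=2, C=0, D=2, E=3)
step 3: fire t4:  (A=1, B=2, C=0, D=2, E=3) → (A=1, B=2, C=3, D=2, E=3)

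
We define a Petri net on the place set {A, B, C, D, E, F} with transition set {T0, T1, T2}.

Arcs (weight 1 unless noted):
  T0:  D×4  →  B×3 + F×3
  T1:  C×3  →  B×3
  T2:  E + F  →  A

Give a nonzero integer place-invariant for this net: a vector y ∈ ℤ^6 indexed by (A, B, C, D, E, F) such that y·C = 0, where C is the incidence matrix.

Incidence matrix C (rows=places, cols=transitions):
       T0   T1   T2
    A   0    0    1
    B   3    3    0
    C   0   -3    0
    D  -4    0    0
    E   0    0   -1
    F   3    0   -1

Candidate y = [0, 4, 4, 3, 0, 0]; check y·C column-wise:
  col T0: 4·3 + 4·0 + 3·-4 + 0·3 = 0
  col T1: 4·3 + 4·-3 + 3·0 = 0
  col T2: 0·1 + 4·0 + 4·0 + 3·0 + 0·-1 + 0·-1 = 0

y = (A:0, B:4, C:4, D:3, E:0, F:0)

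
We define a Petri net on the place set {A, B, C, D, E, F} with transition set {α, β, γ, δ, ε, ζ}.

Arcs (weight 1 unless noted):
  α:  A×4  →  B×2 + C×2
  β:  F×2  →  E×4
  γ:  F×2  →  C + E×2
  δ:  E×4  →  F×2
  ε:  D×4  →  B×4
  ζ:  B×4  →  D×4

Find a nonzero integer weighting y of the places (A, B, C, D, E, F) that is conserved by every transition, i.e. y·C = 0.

y = (A:1, B:2, C:0, D:2, E:0, F:0)

Incidence matrix C (rows=places, cols=transitions):
        α    β    γ    δ    ε    ζ
    A  -4    0    0    0    0    0
    B   2    0    0    0    4   -4
    C   2    0    1    0    0    0
    D   0    0    0    0   -4    4
    E   0    4    2   -4    0    0
    F   0   -2   -2    2    0    0

Candidate y = [1, 2, 0, 2, 0, 0]; check y·C column-wise:
  col α: 1·-4 + 2·2 + 0·2 + 2·0 = 0
  col β: 1·0 + 2·0 + 2·0 + 0·4 + 0·-2 = 0
  col γ: 1·0 + 2·0 + 0·1 + 2·0 + 0·2 + 0·-2 = 0
  col δ: 1·0 + 2·0 + 2·0 + 0·-4 + 0·2 = 0
  col ε: 1·0 + 2·4 + 2·-4 = 0
  col ζ: 1·0 + 2·-4 + 2·4 = 0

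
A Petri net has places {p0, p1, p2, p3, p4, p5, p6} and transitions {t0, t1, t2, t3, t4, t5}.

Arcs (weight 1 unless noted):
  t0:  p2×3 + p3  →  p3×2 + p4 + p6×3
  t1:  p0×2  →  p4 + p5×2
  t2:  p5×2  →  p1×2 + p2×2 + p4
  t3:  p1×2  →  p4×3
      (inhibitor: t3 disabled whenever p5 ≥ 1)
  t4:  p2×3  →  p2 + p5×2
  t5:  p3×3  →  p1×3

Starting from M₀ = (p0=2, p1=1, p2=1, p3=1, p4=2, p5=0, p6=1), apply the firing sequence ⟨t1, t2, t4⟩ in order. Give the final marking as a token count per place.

step 1: fire t1:  (p0=2, p1=1, p2=1, p3=1, p4=2, p5=0, p6=1) → (p0=0, p1=1, p2=1, p3=1, p4=3, p5=2, p6=1)
step 2: fire t2:  (p0=0, p1=1, p2=1, p3=1, p4=3, p5=2, p6=1) → (p0=0, p1=3, p2=3, p3=1, p4=4, p5=0, p6=1)
step 3: fire t4:  (p0=0, p1=3, p2=3, p3=1, p4=4, p5=0, p6=1) → (p0=0, p1=3, p2=1, p3=1, p4=4, p5=2, p6=1)

(p0=0, p1=3, p2=1, p3=1, p4=4, p5=2, p6=1)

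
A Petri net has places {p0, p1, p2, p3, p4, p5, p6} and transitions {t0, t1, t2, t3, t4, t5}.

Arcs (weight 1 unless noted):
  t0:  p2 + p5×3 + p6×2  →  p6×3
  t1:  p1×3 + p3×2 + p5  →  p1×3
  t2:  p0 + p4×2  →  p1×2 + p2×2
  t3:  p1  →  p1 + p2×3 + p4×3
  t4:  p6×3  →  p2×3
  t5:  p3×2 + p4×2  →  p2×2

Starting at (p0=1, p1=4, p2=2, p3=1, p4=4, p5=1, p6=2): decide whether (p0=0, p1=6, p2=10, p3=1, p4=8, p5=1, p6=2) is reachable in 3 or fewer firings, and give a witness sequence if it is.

YES — reachable via ⟨t2, t3, t3⟩ (3 firings)

step 1: fire t2:  (p0=1, p1=4, p2=2, p3=1, p4=4, p5=1, p6=2) → (p0=0, p1=6, p2=4, p3=1, p4=2, p5=1, p6=2)
step 2: fire t3:  (p0=0, p1=6, p2=4, p3=1, p4=2, p5=1, p6=2) → (p0=0, p1=6, p2=7, p3=1, p4=5, p5=1, p6=2)
step 3: fire t3:  (p0=0, p1=6, p2=7, p3=1, p4=5, p5=1, p6=2) → (p0=0, p1=6, p2=10, p3=1, p4=8, p5=1, p6=2)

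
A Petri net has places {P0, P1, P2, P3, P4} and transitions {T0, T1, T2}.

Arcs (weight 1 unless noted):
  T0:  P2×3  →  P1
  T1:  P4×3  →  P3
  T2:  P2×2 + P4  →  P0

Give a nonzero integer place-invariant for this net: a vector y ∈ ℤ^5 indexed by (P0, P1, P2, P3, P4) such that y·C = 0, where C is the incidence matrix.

Incidence matrix C (rows=places, cols=transitions):
       T0   T1   T2
   P0   0    0    1
   P1   1    0    0
   P2  -3    0   -2
   P3   0    1    0
   P4   0   -3   -1

Candidate y = [2, 3, 1, 0, 0]; check y·C column-wise:
  col T0: 2·0 + 3·1 + 1·-3 = 0
  col T1: 2·0 + 3·0 + 1·0 + 0·1 + 0·-3 = 0
  col T2: 2·1 + 3·0 + 1·-2 + 0·-1 = 0

y = (P0:2, P1:3, P2:1, P3:0, P4:0)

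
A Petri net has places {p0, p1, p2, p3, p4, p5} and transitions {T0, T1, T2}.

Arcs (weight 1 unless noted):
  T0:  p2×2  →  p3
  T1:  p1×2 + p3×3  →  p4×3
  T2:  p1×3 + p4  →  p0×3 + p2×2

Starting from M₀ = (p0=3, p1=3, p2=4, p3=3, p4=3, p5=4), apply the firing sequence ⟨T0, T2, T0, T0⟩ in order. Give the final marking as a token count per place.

step 1: fire T0:  (p0=3, p1=3, p2=4, p3=3, p4=3, p5=4) → (p0=3, p1=3, p2=2, p3=4, p4=3, p5=4)
step 2: fire T2:  (p0=3, p1=3, p2=2, p3=4, p4=3, p5=4) → (p0=6, p1=0, p2=4, p3=4, p4=2, p5=4)
step 3: fire T0:  (p0=6, p1=0, p2=4, p3=4, p4=2, p5=4) → (p0=6, p1=0, p2=2, p3=5, p4=2, p5=4)
step 4: fire T0:  (p0=6, p1=0, p2=2, p3=5, p4=2, p5=4) → (p0=6, p1=0, p2=0, p3=6, p4=2, p5=4)

(p0=6, p1=0, p2=0, p3=6, p4=2, p5=4)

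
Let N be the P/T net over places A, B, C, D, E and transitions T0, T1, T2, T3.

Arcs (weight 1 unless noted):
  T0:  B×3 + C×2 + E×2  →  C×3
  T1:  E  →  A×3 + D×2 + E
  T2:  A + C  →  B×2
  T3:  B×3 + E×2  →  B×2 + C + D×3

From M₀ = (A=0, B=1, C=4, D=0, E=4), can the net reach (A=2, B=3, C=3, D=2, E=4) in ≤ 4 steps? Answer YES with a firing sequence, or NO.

step 1: fire T1:  (A=0, B=1, C=4, D=0, E=4) → (A=3, B=1, C=4, D=2, E=4)
step 2: fire T2:  (A=3, B=1, C=4, D=2, E=4) → (A=2, B=3, C=3, D=2, E=4)

YES — reachable via ⟨T1, T2⟩ (2 firings)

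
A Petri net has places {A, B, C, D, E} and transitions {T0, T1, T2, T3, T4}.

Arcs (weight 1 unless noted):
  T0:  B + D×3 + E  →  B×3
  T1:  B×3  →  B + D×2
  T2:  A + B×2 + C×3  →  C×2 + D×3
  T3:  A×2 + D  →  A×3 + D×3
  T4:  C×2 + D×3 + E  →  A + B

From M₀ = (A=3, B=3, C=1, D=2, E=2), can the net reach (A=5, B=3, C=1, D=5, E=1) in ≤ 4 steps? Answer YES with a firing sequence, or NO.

YES — reachable via ⟨T1, T0, T3, T3⟩ (4 firings)

step 1: fire T1:  (A=3, B=3, C=1, D=2, E=2) → (A=3, B=1, C=1, D=4, E=2)
step 2: fire T0:  (A=3, B=1, C=1, D=4, E=2) → (A=3, B=3, C=1, D=1, E=1)
step 3: fire T3:  (A=3, B=3, C=1, D=1, E=1) → (A=4, B=3, C=1, D=3, E=1)
step 4: fire T3:  (A=4, B=3, C=1, D=3, E=1) → (A=5, B=3, C=1, D=5, E=1)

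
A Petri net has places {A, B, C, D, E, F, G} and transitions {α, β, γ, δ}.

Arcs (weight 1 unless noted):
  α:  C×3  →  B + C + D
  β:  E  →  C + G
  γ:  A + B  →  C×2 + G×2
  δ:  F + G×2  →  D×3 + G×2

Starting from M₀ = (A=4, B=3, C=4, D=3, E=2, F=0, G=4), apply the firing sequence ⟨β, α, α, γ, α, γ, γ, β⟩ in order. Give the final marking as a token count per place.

step 1: fire β:  (A=4, B=3, C=4, D=3, E=2, F=0, G=4) → (A=4, B=3, C=5, D=3, E=1, F=0, G=5)
step 2: fire α:  (A=4, B=3, C=5, D=3, E=1, F=0, G=5) → (A=4, B=4, C=3, D=4, E=1, F=0, G=5)
step 3: fire α:  (A=4, B=4, C=3, D=4, E=1, F=0, G=5) → (A=4, B=5, C=1, D=5, E=1, F=0, G=5)
step 4: fire γ:  (A=4, B=5, C=1, D=5, E=1, F=0, G=5) → (A=3, B=4, C=3, D=5, E=1, F=0, G=7)
step 5: fire α:  (A=3, B=4, C=3, D=5, E=1, F=0, G=7) → (A=3, B=5, C=1, D=6, E=1, F=0, G=7)
step 6: fire γ:  (A=3, B=5, C=1, D=6, E=1, F=0, G=7) → (A=2, B=4, C=3, D=6, E=1, F=0, G=9)
step 7: fire γ:  (A=2, B=4, C=3, D=6, E=1, F=0, G=9) → (A=1, B=3, C=5, D=6, E=1, F=0, G=11)
step 8: fire β:  (A=1, B=3, C=5, D=6, E=1, F=0, G=11) → (A=1, B=3, C=6, D=6, E=0, F=0, G=12)

(A=1, B=3, C=6, D=6, E=0, F=0, G=12)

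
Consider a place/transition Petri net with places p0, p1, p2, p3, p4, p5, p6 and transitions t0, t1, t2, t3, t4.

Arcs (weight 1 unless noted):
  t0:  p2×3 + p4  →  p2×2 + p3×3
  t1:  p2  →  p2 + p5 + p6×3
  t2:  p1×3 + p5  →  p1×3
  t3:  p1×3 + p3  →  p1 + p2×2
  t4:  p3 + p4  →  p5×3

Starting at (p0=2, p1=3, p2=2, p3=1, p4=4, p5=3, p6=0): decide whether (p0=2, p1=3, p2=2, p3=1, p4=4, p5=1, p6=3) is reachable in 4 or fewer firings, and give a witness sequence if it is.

YES — reachable via ⟨t1, t2, t2, t2⟩ (4 firings)

step 1: fire t1:  (p0=2, p1=3, p2=2, p3=1, p4=4, p5=3, p6=0) → (p0=2, p1=3, p2=2, p3=1, p4=4, p5=4, p6=3)
step 2: fire t2:  (p0=2, p1=3, p2=2, p3=1, p4=4, p5=4, p6=3) → (p0=2, p1=3, p2=2, p3=1, p4=4, p5=3, p6=3)
step 3: fire t2:  (p0=2, p1=3, p2=2, p3=1, p4=4, p5=3, p6=3) → (p0=2, p1=3, p2=2, p3=1, p4=4, p5=2, p6=3)
step 4: fire t2:  (p0=2, p1=3, p2=2, p3=1, p4=4, p5=2, p6=3) → (p0=2, p1=3, p2=2, p3=1, p4=4, p5=1, p6=3)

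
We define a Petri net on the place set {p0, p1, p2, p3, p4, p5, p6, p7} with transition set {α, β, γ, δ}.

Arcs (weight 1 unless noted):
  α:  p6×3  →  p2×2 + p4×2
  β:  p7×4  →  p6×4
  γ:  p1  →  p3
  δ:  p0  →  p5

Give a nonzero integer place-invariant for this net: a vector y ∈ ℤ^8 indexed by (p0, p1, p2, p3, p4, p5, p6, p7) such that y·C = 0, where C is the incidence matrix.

y = (p0:0, p1:1, p2:0, p3:1, p4:0, p5:0, p6:0, p7:0)

Incidence matrix C (rows=places, cols=transitions):
        α    β    γ    δ
   p0   0    0    0   -1
   p1   0    0   -1    0
   p2   2    0    0    0
   p3   0    0    1    0
   p4   2    0    0    0
   p5   0    0    0    1
   p6  -3    4    0    0
   p7   0   -4    0    0

Candidate y = [0, 1, 0, 1, 0, 0, 0, 0]; check y·C column-wise:
  col α: 1·0 + 0·2 + 1·0 + 0·2 + 0·-3 = 0
  col β: 1·0 + 1·0 + 0·4 + 0·-4 = 0
  col γ: 1·-1 + 1·1 = 0
  col δ: 0·-1 + 1·0 + 1·0 + 0·1 = 0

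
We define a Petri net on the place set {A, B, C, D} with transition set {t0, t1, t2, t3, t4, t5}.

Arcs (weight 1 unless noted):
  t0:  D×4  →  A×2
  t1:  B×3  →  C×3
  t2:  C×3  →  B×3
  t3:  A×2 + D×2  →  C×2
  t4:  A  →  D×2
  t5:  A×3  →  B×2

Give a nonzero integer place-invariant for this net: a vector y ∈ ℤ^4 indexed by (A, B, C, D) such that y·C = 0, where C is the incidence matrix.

Incidence matrix C (rows=places, cols=transitions):
       t0   t1   t2   t3   t4   t5
    A   2    0    0   -2   -1   -3
    B   0   -3    3    0    0    2
    C   0    3   -3    2    0    0
    D  -4    0    0   -2    2    0

Candidate y = [2, 3, 3, 1]; check y·C column-wise:
  col t0: 2·2 + 3·0 + 3·0 + 1·-4 = 0
  col t1: 2·0 + 3·-3 + 3·3 + 1·0 = 0
  col t2: 2·0 + 3·3 + 3·-3 + 1·0 = 0
  col t3: 2·-2 + 3·0 + 3·2 + 1·-2 = 0
  col t4: 2·-1 + 3·0 + 3·0 + 1·2 = 0
  col t5: 2·-3 + 3·2 + 3·0 + 1·0 = 0

y = (A:2, B:3, C:3, D:1)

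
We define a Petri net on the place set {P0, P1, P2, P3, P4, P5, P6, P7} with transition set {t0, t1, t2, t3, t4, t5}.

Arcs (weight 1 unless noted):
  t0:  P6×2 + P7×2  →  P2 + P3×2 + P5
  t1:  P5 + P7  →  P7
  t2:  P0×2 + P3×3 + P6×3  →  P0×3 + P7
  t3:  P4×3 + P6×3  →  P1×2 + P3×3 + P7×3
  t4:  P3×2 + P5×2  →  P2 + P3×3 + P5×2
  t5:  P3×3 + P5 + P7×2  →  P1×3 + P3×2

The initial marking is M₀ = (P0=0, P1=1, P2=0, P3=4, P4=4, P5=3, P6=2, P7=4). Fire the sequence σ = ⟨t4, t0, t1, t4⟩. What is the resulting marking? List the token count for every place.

step 1: fire t4:  (P0=0, P1=1, P2=0, P3=4, P4=4, P5=3, P6=2, P7=4) → (P0=0, P1=1, P2=1, P3=5, P4=4, P5=3, P6=2, P7=4)
step 2: fire t0:  (P0=0, P1=1, P2=1, P3=5, P4=4, P5=3, P6=2, P7=4) → (P0=0, P1=1, P2=2, P3=7, P4=4, P5=4, P6=0, P7=2)
step 3: fire t1:  (P0=0, P1=1, P2=2, P3=7, P4=4, P5=4, P6=0, P7=2) → (P0=0, P1=1, P2=2, P3=7, P4=4, P5=3, P6=0, P7=2)
step 4: fire t4:  (P0=0, P1=1, P2=2, P3=7, P4=4, P5=3, P6=0, P7=2) → (P0=0, P1=1, P2=3, P3=8, P4=4, P5=3, P6=0, P7=2)

(P0=0, P1=1, P2=3, P3=8, P4=4, P5=3, P6=0, P7=2)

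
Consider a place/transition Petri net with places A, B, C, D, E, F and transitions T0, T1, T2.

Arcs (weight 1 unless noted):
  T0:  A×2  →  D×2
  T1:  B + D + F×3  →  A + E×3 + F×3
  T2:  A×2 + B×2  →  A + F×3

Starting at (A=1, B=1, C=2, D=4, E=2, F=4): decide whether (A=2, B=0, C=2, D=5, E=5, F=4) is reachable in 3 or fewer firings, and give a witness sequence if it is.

NO — not reachable within 3 firings

depth 0: 1 marking
depth 1: 2 markings reached so far
depth 2: 3 markings reached so far
depth 3: 3 markings reached so far
(frontier empty at depth 3; search complete)
target is not among the 3 markings reachable within 3 steps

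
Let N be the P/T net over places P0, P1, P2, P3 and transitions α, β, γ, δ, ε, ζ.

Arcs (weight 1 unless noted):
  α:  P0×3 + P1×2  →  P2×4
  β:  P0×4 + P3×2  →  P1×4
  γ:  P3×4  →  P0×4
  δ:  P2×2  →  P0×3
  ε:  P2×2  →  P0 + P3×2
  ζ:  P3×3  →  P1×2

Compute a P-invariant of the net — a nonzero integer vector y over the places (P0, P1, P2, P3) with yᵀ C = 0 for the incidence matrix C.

y = (P0:2, P1:3, P2:3, P3:2)

Incidence matrix C (rows=places, cols=transitions):
        α    β    γ    δ    ε    ζ
   P0  -3   -4    4    3    1    0
   P1  -2    4    0    0    0    2
   P2   4    0    0   -2   -2    0
   P3   0   -2   -4    0    2   -3

Candidate y = [2, 3, 3, 2]; check y·C column-wise:
  col α: 2·-3 + 3·-2 + 3·4 + 2·0 = 0
  col β: 2·-4 + 3·4 + 3·0 + 2·-2 = 0
  col γ: 2·4 + 3·0 + 3·0 + 2·-4 = 0
  col δ: 2·3 + 3·0 + 3·-2 + 2·0 = 0
  col ε: 2·1 + 3·0 + 3·-2 + 2·2 = 0
  col ζ: 2·0 + 3·2 + 3·0 + 2·-3 = 0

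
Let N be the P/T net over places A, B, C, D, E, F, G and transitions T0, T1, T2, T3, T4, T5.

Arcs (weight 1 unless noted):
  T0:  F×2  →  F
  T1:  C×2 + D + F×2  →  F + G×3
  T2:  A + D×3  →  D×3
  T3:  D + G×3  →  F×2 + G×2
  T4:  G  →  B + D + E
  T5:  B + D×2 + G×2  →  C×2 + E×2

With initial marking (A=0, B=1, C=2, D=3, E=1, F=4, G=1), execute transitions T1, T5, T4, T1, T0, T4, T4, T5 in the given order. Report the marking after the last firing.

step 1: fire T1:  (A=0, B=1, C=2, D=3, E=1, F=4, G=1) → (A=0, B=1, C=0, D=2, E=1, F=3, G=4)
step 2: fire T5:  (A=0, B=1, C=0, D=2, E=1, F=3, G=4) → (A=0, B=0, C=2, D=0, E=3, F=3, G=2)
step 3: fire T4:  (A=0, B=0, C=2, D=0, E=3, F=3, G=2) → (A=0, B=1, C=2, D=1, E=4, F=3, G=1)
step 4: fire T1:  (A=0, B=1, C=2, D=1, E=4, F=3, G=1) → (A=0, B=1, C=0, D=0, E=4, F=2, G=4)
step 5: fire T0:  (A=0, B=1, C=0, D=0, E=4, F=2, G=4) → (A=0, B=1, C=0, D=0, E=4, F=1, G=4)
step 6: fire T4:  (A=0, B=1, C=0, D=0, E=4, F=1, G=4) → (A=0, B=2, C=0, D=1, E=5, F=1, G=3)
step 7: fire T4:  (A=0, B=2, C=0, D=1, E=5, F=1, G=3) → (A=0, B=3, C=0, D=2, E=6, F=1, G=2)
step 8: fire T5:  (A=0, B=3, C=0, D=2, E=6, F=1, G=2) → (A=0, B=2, C=2, D=0, E=8, F=1, G=0)

(A=0, B=2, C=2, D=0, E=8, F=1, G=0)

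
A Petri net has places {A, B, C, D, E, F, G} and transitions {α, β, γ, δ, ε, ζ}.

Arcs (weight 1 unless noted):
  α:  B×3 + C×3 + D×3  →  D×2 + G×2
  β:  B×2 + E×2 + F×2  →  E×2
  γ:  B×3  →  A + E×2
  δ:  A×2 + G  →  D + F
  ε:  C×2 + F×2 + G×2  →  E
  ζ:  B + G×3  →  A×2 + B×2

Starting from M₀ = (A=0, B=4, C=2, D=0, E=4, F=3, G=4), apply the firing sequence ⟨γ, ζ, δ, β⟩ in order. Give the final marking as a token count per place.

(A=1, B=0, C=2, D=1, E=6, F=2, G=0)

step 1: fire γ:  (A=0, B=4, C=2, D=0, E=4, F=3, G=4) → (A=1, B=1, C=2, D=0, E=6, F=3, G=4)
step 2: fire ζ:  (A=1, B=1, C=2, D=0, E=6, F=3, G=4) → (A=3, B=2, C=2, D=0, E=6, F=3, G=1)
step 3: fire δ:  (A=3, B=2, C=2, D=0, E=6, F=3, G=1) → (A=1, B=2, C=2, D=1, E=6, F=4, G=0)
step 4: fire β:  (A=1, B=2, C=2, D=1, E=6, F=4, G=0) → (A=1, B=0, C=2, D=1, E=6, F=2, G=0)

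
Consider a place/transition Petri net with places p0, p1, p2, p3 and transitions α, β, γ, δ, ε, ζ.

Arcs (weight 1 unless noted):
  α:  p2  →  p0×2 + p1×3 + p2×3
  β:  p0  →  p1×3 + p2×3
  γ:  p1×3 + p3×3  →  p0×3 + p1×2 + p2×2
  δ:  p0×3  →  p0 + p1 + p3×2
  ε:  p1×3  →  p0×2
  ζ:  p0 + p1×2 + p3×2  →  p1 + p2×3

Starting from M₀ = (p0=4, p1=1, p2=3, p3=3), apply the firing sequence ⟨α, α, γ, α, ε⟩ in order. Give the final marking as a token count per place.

(p0=15, p1=6, p2=11, p3=0)

step 1: fire α:  (p0=4, p1=1, p2=3, p3=3) → (p0=6, p1=4, p2=5, p3=3)
step 2: fire α:  (p0=6, p1=4, p2=5, p3=3) → (p0=8, p1=7, p2=7, p3=3)
step 3: fire γ:  (p0=8, p1=7, p2=7, p3=3) → (p0=11, p1=6, p2=9, p3=0)
step 4: fire α:  (p0=11, p1=6, p2=9, p3=0) → (p0=13, p1=9, p2=11, p3=0)
step 5: fire ε:  (p0=13, p1=9, p2=11, p3=0) → (p0=15, p1=6, p2=11, p3=0)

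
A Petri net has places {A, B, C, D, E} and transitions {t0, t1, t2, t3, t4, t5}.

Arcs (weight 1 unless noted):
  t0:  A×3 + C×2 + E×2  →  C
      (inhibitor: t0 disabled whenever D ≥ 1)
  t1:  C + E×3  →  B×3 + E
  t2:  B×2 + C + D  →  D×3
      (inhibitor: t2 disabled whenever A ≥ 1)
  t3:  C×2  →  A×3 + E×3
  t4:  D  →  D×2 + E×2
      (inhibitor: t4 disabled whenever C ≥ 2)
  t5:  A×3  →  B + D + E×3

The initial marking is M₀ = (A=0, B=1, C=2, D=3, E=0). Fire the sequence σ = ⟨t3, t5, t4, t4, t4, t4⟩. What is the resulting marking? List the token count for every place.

(A=0, B=2, C=0, D=8, E=14)

step 1: fire t3:  (A=0, B=1, C=2, D=3, E=0) → (A=3, B=1, C=0, D=3, E=3)
step 2: fire t5:  (A=3, B=1, C=0, D=3, E=3) → (A=0, B=2, C=0, D=4, E=6)
step 3: fire t4:  (A=0, B=2, C=0, D=4, E=6) → (A=0, B=2, C=0, D=5, E=8)
step 4: fire t4:  (A=0, B=2, C=0, D=5, E=8) → (A=0, B=2, C=0, D=6, E=10)
step 5: fire t4:  (A=0, B=2, C=0, D=6, E=10) → (A=0, B=2, C=0, D=7, E=12)
step 6: fire t4:  (A=0, B=2, C=0, D=7, E=12) → (A=0, B=2, C=0, D=8, E=14)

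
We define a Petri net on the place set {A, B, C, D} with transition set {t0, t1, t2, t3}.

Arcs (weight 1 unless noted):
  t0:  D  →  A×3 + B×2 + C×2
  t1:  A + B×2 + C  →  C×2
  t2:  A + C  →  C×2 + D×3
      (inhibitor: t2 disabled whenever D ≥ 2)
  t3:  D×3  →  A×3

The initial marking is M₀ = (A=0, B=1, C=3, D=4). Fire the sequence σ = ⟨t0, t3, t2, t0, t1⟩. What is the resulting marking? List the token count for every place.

step 1: fire t0:  (A=0, B=1, C=3, D=4) → (A=3, B=3, C=5, D=3)
step 2: fire t3:  (A=3, B=3, C=5, D=3) → (A=6, B=3, C=5, D=0)
step 3: fire t2:  (A=6, B=3, C=5, D=0) → (A=5, B=3, C=6, D=3)
step 4: fire t0:  (A=5, B=3, C=6, D=3) → (A=8, B=5, C=8, D=2)
step 5: fire t1:  (A=8, B=5, C=8, D=2) → (A=7, B=3, C=9, D=2)

(A=7, B=3, C=9, D=2)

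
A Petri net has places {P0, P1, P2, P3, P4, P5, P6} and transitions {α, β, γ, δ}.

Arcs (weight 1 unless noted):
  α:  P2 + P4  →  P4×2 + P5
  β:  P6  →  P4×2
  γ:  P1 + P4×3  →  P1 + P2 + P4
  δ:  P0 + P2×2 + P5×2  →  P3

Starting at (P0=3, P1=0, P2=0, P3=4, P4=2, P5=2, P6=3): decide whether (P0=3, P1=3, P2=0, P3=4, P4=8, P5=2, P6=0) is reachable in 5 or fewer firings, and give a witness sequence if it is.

NO — not reachable within 5 firings

depth 0: 1 marking
depth 1: 2 markings reached so far
depth 2: 3 markings reached so far
depth 3: 4 markings reached so far
depth 4: 4 markings reached so far
(frontier empty at depth 4; search complete)
target is not among the 4 markings reachable within 5 steps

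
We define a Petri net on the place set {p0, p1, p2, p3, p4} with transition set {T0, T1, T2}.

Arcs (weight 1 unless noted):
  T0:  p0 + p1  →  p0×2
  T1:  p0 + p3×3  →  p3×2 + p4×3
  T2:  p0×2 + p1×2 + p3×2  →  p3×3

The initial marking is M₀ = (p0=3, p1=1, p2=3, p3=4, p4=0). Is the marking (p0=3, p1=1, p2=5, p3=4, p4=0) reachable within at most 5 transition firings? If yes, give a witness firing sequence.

NO — not reachable within 5 firings

depth 0: 1 marking
depth 1: 3 markings reached so far
depth 2: 5 markings reached so far
depth 3: 6 markings reached so far
depth 4: 6 markings reached so far
(frontier empty at depth 4; search complete)
target is not among the 6 markings reachable within 5 steps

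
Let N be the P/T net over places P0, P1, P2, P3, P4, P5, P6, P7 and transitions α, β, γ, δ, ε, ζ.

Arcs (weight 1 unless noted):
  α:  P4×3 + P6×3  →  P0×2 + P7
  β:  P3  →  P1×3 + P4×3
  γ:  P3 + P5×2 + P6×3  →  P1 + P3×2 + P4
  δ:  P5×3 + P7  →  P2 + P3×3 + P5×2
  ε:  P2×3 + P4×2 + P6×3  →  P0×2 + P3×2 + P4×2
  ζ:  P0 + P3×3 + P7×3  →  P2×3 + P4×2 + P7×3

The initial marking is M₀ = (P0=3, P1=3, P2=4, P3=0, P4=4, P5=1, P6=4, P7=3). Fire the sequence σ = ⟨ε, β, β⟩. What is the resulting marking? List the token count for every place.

(P0=5, P1=9, P2=1, P3=0, P4=10, P5=1, P6=1, P7=3)

step 1: fire ε:  (P0=3, P1=3, P2=4, P3=0, P4=4, P5=1, P6=4, P7=3) → (P0=5, P1=3, P2=1, P3=2, P4=4, P5=1, P6=1, P7=3)
step 2: fire β:  (P0=5, P1=3, P2=1, P3=2, P4=4, P5=1, P6=1, P7=3) → (P0=5, P1=6, P2=1, P3=1, P4=7, P5=1, P6=1, P7=3)
step 3: fire β:  (P0=5, P1=6, P2=1, P3=1, P4=7, P5=1, P6=1, P7=3) → (P0=5, P1=9, P2=1, P3=0, P4=10, P5=1, P6=1, P7=3)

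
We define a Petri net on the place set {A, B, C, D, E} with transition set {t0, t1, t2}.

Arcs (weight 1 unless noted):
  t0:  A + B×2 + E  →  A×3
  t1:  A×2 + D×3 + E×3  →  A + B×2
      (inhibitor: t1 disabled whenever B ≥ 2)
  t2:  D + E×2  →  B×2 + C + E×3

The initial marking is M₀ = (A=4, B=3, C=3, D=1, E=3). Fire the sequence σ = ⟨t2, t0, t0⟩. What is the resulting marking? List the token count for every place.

step 1: fire t2:  (A=4, B=3, C=3, D=1, E=3) → (A=4, B=5, C=4, D=0, E=4)
step 2: fire t0:  (A=4, B=5, C=4, D=0, E=4) → (A=6, B=3, C=4, D=0, E=3)
step 3: fire t0:  (A=6, B=3, C=4, D=0, E=3) → (A=8, B=1, C=4, D=0, E=2)

(A=8, B=1, C=4, D=0, E=2)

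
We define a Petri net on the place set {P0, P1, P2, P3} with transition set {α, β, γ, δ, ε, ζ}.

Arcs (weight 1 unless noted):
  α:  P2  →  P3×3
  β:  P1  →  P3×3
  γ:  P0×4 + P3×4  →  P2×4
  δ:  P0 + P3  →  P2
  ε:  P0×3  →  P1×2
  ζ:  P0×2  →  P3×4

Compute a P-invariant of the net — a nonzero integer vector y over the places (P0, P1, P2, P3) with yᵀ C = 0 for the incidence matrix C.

y = (P0:2, P1:3, P2:3, P3:1)

Incidence matrix C (rows=places, cols=transitions):
        α    β    γ    δ    ε    ζ
   P0   0    0   -4   -1   -3   -2
   P1   0   -1    0    0    2    0
   P2  -1    0    4    1    0    0
   P3   3    3   -4   -1    0    4

Candidate y = [2, 3, 3, 1]; check y·C column-wise:
  col α: 2·0 + 3·0 + 3·-1 + 1·3 = 0
  col β: 2·0 + 3·-1 + 3·0 + 1·3 = 0
  col γ: 2·-4 + 3·0 + 3·4 + 1·-4 = 0
  col δ: 2·-1 + 3·0 + 3·1 + 1·-1 = 0
  col ε: 2·-3 + 3·2 + 3·0 + 1·0 = 0
  col ζ: 2·-2 + 3·0 + 3·0 + 1·4 = 0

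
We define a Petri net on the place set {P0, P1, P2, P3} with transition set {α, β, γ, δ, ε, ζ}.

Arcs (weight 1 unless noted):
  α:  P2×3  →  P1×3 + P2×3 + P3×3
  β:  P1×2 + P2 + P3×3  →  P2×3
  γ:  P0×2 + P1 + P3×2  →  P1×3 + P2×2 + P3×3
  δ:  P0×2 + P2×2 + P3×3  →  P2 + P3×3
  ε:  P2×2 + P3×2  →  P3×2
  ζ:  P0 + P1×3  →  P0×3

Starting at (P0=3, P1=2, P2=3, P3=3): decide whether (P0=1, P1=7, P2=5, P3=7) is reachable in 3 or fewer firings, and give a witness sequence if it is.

YES — reachable via ⟨α, γ⟩ (2 firings)

step 1: fire α:  (P0=3, P1=2, P2=3, P3=3) → (P0=3, P1=5, P2=3, P3=6)
step 2: fire γ:  (P0=3, P1=5, P2=3, P3=6) → (P0=1, P1=7, P2=5, P3=7)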